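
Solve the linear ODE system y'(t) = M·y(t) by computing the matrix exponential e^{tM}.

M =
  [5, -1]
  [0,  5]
e^{tM} =
  [exp(5*t), -t*exp(5*t)]
  [0, exp(5*t)]

Strategy: write M = P · J · P⁻¹ where J is a Jordan canonical form, so e^{tM} = P · e^{tJ} · P⁻¹, and e^{tJ} can be computed block-by-block.

M has Jordan form
J =
  [5, 1]
  [0, 5]
(up to reordering of blocks).

Per-block formulas:
  For a 2×2 Jordan block J_2(5): exp(t · J_2(5)) = e^(5t)·(I + t·N), where N is the 2×2 nilpotent shift.

After assembling e^{tJ} and conjugating by P, we get:

e^{tM} =
  [exp(5*t), -t*exp(5*t)]
  [0, exp(5*t)]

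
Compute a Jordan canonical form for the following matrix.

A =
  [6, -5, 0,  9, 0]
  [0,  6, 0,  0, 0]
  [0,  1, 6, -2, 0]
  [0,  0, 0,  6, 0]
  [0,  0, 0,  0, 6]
J_2(6) ⊕ J_2(6) ⊕ J_1(6)

The characteristic polynomial is
  det(x·I − A) = x^5 - 30*x^4 + 360*x^3 - 2160*x^2 + 6480*x - 7776 = (x - 6)^5

Eigenvalues and multiplicities (the geometric multiplicity of λ is n − rank(A − λI), which equals the number of Jordan blocks for λ):
  λ = 6: algebraic multiplicity = 5, geometric multiplicity = 3

Determining the block sizes for each eigenvalue:
  λ = 6: with am = 5 and gm = 3, the partition is not yet determined (e.g. several partitions of 5 into 3 parts exist). Let N = A − (6)·I. Computing rank(N^1) = 2, rank(N^2) = 0; the number of blocks of size ≥ j is rank(N^{j−1}) − rank(N^j), giving [3, 2]. So we have 2 block(s) of size 2, 1 block(s) of size 1 → block sizes [2, 2, 1]

Assembling the blocks gives a Jordan form
J =
  [6, 1, 0, 0, 0]
  [0, 6, 0, 0, 0]
  [0, 0, 6, 1, 0]
  [0, 0, 0, 6, 0]
  [0, 0, 0, 0, 6]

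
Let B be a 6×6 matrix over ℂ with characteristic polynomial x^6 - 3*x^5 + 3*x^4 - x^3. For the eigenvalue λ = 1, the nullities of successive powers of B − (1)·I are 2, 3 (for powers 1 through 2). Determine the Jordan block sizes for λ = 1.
Block sizes for λ = 1: [2, 1]

From the dimensions of kernels of powers, the number of Jordan blocks of size at least j is d_j − d_{j−1} where d_j = dim ker(N^j) (with d_0 = 0). Computing the differences gives [2, 1].
The number of blocks of size exactly k is (#blocks of size ≥ k) − (#blocks of size ≥ k + 1), so the partition is: 1 block(s) of size 1, 1 block(s) of size 2.
In nonincreasing order the block sizes are [2, 1].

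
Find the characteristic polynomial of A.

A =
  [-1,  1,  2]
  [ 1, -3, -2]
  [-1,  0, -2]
x^3 + 6*x^2 + 12*x + 8

Expanding det(x·I − A) (e.g. by cofactor expansion or by noting that A is similar to its Jordan form J, which has the same characteristic polynomial as A) gives
  χ_A(x) = x^3 + 6*x^2 + 12*x + 8
which factors as (x + 2)^3. The eigenvalues (with algebraic multiplicities) are λ = -2 with multiplicity 3.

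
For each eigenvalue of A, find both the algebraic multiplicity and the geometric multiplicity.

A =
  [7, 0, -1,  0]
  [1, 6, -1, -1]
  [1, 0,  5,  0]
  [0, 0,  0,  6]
λ = 6: alg = 4, geom = 2

Step 1 — factor the characteristic polynomial to read off the algebraic multiplicities:
  χ_A(x) = (x - 6)^4

Step 2 — compute geometric multiplicities via the rank-nullity identity g(λ) = n − rank(A − λI):
  rank(A − (6)·I) = 2, so dim ker(A − (6)·I) = n − 2 = 2

Summary:
  λ = 6: algebraic multiplicity = 4, geometric multiplicity = 2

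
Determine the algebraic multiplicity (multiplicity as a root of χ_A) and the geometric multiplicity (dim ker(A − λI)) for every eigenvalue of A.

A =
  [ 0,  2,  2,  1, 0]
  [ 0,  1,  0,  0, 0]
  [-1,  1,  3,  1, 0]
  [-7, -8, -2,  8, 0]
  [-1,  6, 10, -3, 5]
λ = 1: alg = 2, geom = 1; λ = 5: alg = 3, geom = 2

Step 1 — factor the characteristic polynomial to read off the algebraic multiplicities:
  χ_A(x) = (x - 5)^3*(x - 1)^2

Step 2 — compute geometric multiplicities via the rank-nullity identity g(λ) = n − rank(A − λI):
  rank(A − (1)·I) = 4, so dim ker(A − (1)·I) = n − 4 = 1
  rank(A − (5)·I) = 3, so dim ker(A − (5)·I) = n − 3 = 2

Summary:
  λ = 1: algebraic multiplicity = 2, geometric multiplicity = 1
  λ = 5: algebraic multiplicity = 3, geometric multiplicity = 2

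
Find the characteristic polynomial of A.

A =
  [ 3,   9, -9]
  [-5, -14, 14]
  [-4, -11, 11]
x^3

Expanding det(x·I − A) (e.g. by cofactor expansion or by noting that A is similar to its Jordan form J, which has the same characteristic polynomial as A) gives
  χ_A(x) = x^3
which factors as x^3. The eigenvalues (with algebraic multiplicities) are λ = 0 with multiplicity 3.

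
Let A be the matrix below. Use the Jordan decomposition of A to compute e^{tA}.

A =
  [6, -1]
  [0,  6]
e^{tA} =
  [exp(6*t), -t*exp(6*t)]
  [0, exp(6*t)]

Strategy: write A = P · J · P⁻¹ where J is a Jordan canonical form, so e^{tA} = P · e^{tJ} · P⁻¹, and e^{tJ} can be computed block-by-block.

A has Jordan form
J =
  [6, 1]
  [0, 6]
(up to reordering of blocks).

Per-block formulas:
  For a 2×2 Jordan block J_2(6): exp(t · J_2(6)) = e^(6t)·(I + t·N), where N is the 2×2 nilpotent shift.

After assembling e^{tJ} and conjugating by P, we get:

e^{tA} =
  [exp(6*t), -t*exp(6*t)]
  [0, exp(6*t)]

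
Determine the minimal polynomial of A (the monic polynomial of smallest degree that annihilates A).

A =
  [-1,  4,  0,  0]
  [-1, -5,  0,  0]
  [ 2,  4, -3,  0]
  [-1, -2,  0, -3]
x^2 + 6*x + 9

The characteristic polynomial is χ_A(x) = (x + 3)^4, so the eigenvalues are known. The minimal polynomial is
  m_A(x) = Π_λ (x − λ)^{k_λ}
where k_λ is the size of the *largest* Jordan block for λ (equivalently, the smallest k with (A − λI)^k v = 0 for every generalised eigenvector v of λ).

  λ = -3: largest Jordan block has size 2, contributing (x + 3)^2

So m_A(x) = (x + 3)^2 = x^2 + 6*x + 9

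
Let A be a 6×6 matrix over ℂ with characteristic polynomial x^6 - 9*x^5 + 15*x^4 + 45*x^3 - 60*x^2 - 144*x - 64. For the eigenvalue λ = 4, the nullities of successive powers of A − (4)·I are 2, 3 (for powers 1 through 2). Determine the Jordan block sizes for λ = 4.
Block sizes for λ = 4: [2, 1]

From the dimensions of kernels of powers, the number of Jordan blocks of size at least j is d_j − d_{j−1} where d_j = dim ker(N^j) (with d_0 = 0). Computing the differences gives [2, 1].
The number of blocks of size exactly k is (#blocks of size ≥ k) − (#blocks of size ≥ k + 1), so the partition is: 1 block(s) of size 1, 1 block(s) of size 2.
In nonincreasing order the block sizes are [2, 1].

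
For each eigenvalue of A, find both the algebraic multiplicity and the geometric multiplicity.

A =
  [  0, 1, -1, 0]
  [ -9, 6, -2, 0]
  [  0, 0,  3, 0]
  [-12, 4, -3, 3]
λ = 3: alg = 4, geom = 2

Step 1 — factor the characteristic polynomial to read off the algebraic multiplicities:
  χ_A(x) = (x - 3)^4

Step 2 — compute geometric multiplicities via the rank-nullity identity g(λ) = n − rank(A − λI):
  rank(A − (3)·I) = 2, so dim ker(A − (3)·I) = n − 2 = 2

Summary:
  λ = 3: algebraic multiplicity = 4, geometric multiplicity = 2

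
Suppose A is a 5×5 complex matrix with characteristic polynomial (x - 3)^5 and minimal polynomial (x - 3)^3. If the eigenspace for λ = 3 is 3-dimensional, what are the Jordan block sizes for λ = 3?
Block sizes for λ = 3: [3, 1, 1]

Step 1 — from the characteristic polynomial, algebraic multiplicity of λ = 3 is 5. From dim ker(A − (3)·I) = 3, there are exactly 3 Jordan blocks for λ = 3.
Step 2 — from the minimal polynomial, the factor (x − 3)^3 tells us the largest block for λ = 3 has size 3.
Step 3 — with total size 5, 3 blocks, and largest block 3, the block sizes (in nonincreasing order) are [3, 1, 1].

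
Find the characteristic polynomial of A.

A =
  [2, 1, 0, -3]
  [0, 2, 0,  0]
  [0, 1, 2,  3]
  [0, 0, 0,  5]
x^4 - 11*x^3 + 42*x^2 - 68*x + 40

Expanding det(x·I − A) (e.g. by cofactor expansion or by noting that A is similar to its Jordan form J, which has the same characteristic polynomial as A) gives
  χ_A(x) = x^4 - 11*x^3 + 42*x^2 - 68*x + 40
which factors as (x - 5)*(x - 2)^3. The eigenvalues (with algebraic multiplicities) are λ = 2 with multiplicity 3, λ = 5 with multiplicity 1.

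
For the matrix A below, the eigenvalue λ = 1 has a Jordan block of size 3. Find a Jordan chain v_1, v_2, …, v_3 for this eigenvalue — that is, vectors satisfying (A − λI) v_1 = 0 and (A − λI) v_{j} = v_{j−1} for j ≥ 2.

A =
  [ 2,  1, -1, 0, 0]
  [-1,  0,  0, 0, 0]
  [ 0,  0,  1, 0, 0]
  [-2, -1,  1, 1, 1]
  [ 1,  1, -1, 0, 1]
A Jordan chain for λ = 1 of length 3:
v_1 = (-1, 1, 0, 1, -1)ᵀ
v_2 = (-1, 0, 0, 1, -1)ᵀ
v_3 = (0, 0, 1, 0, 0)ᵀ

Let N = A − (1)·I. We want v_3 with N^3 v_3 = 0 but N^2 v_3 ≠ 0; then v_{j-1} := N · v_j for j = 3, …, 2.

Pick v_3 = (0, 0, 1, 0, 0)ᵀ.
Then v_2 = N · v_3 = (-1, 0, 0, 1, -1)ᵀ.
Then v_1 = N · v_2 = (-1, 1, 0, 1, -1)ᵀ.

Sanity check: (A − (1)·I) v_1 = (0, 0, 0, 0, 0)ᵀ = 0. ✓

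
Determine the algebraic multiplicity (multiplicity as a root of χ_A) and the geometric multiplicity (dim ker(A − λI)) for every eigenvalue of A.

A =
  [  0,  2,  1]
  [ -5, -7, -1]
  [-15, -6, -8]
λ = -5: alg = 3, geom = 2

Step 1 — factor the characteristic polynomial to read off the algebraic multiplicities:
  χ_A(x) = (x + 5)^3

Step 2 — compute geometric multiplicities via the rank-nullity identity g(λ) = n − rank(A − λI):
  rank(A − (-5)·I) = 1, so dim ker(A − (-5)·I) = n − 1 = 2

Summary:
  λ = -5: algebraic multiplicity = 3, geometric multiplicity = 2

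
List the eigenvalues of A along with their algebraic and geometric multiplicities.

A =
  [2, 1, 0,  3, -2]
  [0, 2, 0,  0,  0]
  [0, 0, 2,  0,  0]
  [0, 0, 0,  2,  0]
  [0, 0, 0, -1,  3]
λ = 2: alg = 4, geom = 3; λ = 3: alg = 1, geom = 1

Step 1 — factor the characteristic polynomial to read off the algebraic multiplicities:
  χ_A(x) = (x - 3)*(x - 2)^4

Step 2 — compute geometric multiplicities via the rank-nullity identity g(λ) = n − rank(A − λI):
  rank(A − (2)·I) = 2, so dim ker(A − (2)·I) = n − 2 = 3
  rank(A − (3)·I) = 4, so dim ker(A − (3)·I) = n − 4 = 1

Summary:
  λ = 2: algebraic multiplicity = 4, geometric multiplicity = 3
  λ = 3: algebraic multiplicity = 1, geometric multiplicity = 1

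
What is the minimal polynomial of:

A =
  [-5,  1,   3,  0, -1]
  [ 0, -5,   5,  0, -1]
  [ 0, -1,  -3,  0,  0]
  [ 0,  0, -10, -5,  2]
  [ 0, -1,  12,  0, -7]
x^3 + 15*x^2 + 75*x + 125

The characteristic polynomial is χ_A(x) = (x + 5)^5, so the eigenvalues are known. The minimal polynomial is
  m_A(x) = Π_λ (x − λ)^{k_λ}
where k_λ is the size of the *largest* Jordan block for λ (equivalently, the smallest k with (A − λI)^k v = 0 for every generalised eigenvector v of λ).

  λ = -5: largest Jordan block has size 3, contributing (x + 5)^3

So m_A(x) = (x + 5)^3 = x^3 + 15*x^2 + 75*x + 125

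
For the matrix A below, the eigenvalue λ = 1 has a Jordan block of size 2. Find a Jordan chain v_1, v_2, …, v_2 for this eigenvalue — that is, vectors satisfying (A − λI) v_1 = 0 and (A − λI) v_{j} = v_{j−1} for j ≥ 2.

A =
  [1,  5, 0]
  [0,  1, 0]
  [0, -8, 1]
A Jordan chain for λ = 1 of length 2:
v_1 = (5, 0, -8)ᵀ
v_2 = (0, 1, 0)ᵀ

Let N = A − (1)·I. We want v_2 with N^2 v_2 = 0 but N^1 v_2 ≠ 0; then v_{j-1} := N · v_j for j = 2, …, 2.

Pick v_2 = (0, 1, 0)ᵀ.
Then v_1 = N · v_2 = (5, 0, -8)ᵀ.

Sanity check: (A − (1)·I) v_1 = (0, 0, 0)ᵀ = 0. ✓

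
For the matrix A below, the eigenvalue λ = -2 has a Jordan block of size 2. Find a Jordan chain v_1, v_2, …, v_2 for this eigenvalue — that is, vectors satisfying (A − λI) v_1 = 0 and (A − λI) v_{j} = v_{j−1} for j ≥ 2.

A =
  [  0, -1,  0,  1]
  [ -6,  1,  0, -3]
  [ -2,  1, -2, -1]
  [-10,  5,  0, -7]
A Jordan chain for λ = -2 of length 2:
v_1 = (2, -6, -2, -10)ᵀ
v_2 = (1, 0, 0, 0)ᵀ

Let N = A − (-2)·I. We want v_2 with N^2 v_2 = 0 but N^1 v_2 ≠ 0; then v_{j-1} := N · v_j for j = 2, …, 2.

Pick v_2 = (1, 0, 0, 0)ᵀ.
Then v_1 = N · v_2 = (2, -6, -2, -10)ᵀ.

Sanity check: (A − (-2)·I) v_1 = (0, 0, 0, 0)ᵀ = 0. ✓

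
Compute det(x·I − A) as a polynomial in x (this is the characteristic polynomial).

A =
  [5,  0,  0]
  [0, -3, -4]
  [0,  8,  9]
x^3 - 11*x^2 + 35*x - 25

Expanding det(x·I − A) (e.g. by cofactor expansion or by noting that A is similar to its Jordan form J, which has the same characteristic polynomial as A) gives
  χ_A(x) = x^3 - 11*x^2 + 35*x - 25
which factors as (x - 5)^2*(x - 1). The eigenvalues (with algebraic multiplicities) are λ = 1 with multiplicity 1, λ = 5 with multiplicity 2.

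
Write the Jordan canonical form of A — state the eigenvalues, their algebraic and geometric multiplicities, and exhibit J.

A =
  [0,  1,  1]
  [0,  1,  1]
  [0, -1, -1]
J_2(0) ⊕ J_1(0)

The characteristic polynomial is
  det(x·I − A) = x^3

Eigenvalues and multiplicities (the geometric multiplicity of λ is n − rank(A − λI), which equals the number of Jordan blocks for λ):
  λ = 0: algebraic multiplicity = 3, geometric multiplicity = 2

Determining the block sizes for each eigenvalue:
  λ = 0: 2 blocks summing to 3 forces exactly one block of size 2 and the rest size 1 → block sizes [2, 1]

Assembling the blocks gives a Jordan form
J =
  [0, 1, 0]
  [0, 0, 0]
  [0, 0, 0]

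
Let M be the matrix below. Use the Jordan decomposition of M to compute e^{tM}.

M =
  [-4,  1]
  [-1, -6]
e^{tM} =
  [t*exp(-5*t) + exp(-5*t), t*exp(-5*t)]
  [-t*exp(-5*t), -t*exp(-5*t) + exp(-5*t)]

Strategy: write M = P · J · P⁻¹ where J is a Jordan canonical form, so e^{tM} = P · e^{tJ} · P⁻¹, and e^{tJ} can be computed block-by-block.

M has Jordan form
J =
  [-5,  1]
  [ 0, -5]
(up to reordering of blocks).

Per-block formulas:
  For a 2×2 Jordan block J_2(-5): exp(t · J_2(-5)) = e^(-5t)·(I + t·N), where N is the 2×2 nilpotent shift.

After assembling e^{tJ} and conjugating by P, we get:

e^{tM} =
  [t*exp(-5*t) + exp(-5*t), t*exp(-5*t)]
  [-t*exp(-5*t), -t*exp(-5*t) + exp(-5*t)]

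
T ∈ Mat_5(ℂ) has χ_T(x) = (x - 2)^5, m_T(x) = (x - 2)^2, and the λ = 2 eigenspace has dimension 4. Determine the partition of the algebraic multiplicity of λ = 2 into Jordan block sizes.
Block sizes for λ = 2: [2, 1, 1, 1]

Step 1 — from the characteristic polynomial, algebraic multiplicity of λ = 2 is 5. From dim ker(T − (2)·I) = 4, there are exactly 4 Jordan blocks for λ = 2.
Step 2 — from the minimal polynomial, the factor (x − 2)^2 tells us the largest block for λ = 2 has size 2.
Step 3 — with total size 5, 4 blocks, and largest block 2, the block sizes (in nonincreasing order) are [2, 1, 1, 1].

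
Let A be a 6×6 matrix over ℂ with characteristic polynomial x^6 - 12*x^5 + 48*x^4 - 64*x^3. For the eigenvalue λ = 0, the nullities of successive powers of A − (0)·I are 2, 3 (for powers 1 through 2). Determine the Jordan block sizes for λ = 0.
Block sizes for λ = 0: [2, 1]

From the dimensions of kernels of powers, the number of Jordan blocks of size at least j is d_j − d_{j−1} where d_j = dim ker(N^j) (with d_0 = 0). Computing the differences gives [2, 1].
The number of blocks of size exactly k is (#blocks of size ≥ k) − (#blocks of size ≥ k + 1), so the partition is: 1 block(s) of size 1, 1 block(s) of size 2.
In nonincreasing order the block sizes are [2, 1].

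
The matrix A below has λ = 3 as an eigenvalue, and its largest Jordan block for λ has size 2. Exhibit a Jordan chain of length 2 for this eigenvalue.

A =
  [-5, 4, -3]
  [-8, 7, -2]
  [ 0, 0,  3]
A Jordan chain for λ = 3 of length 2:
v_1 = (-2, -4, 0)ᵀ
v_2 = (1, 0, -2)ᵀ

Let N = A − (3)·I. We want v_2 with N^2 v_2 = 0 but N^1 v_2 ≠ 0; then v_{j-1} := N · v_j for j = 2, …, 2.

Pick v_2 = (1, 0, -2)ᵀ.
Then v_1 = N · v_2 = (-2, -4, 0)ᵀ.

Sanity check: (A − (3)·I) v_1 = (0, 0, 0)ᵀ = 0. ✓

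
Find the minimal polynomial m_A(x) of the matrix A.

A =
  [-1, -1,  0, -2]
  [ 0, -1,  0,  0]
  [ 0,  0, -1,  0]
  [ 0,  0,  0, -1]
x^2 + 2*x + 1

The characteristic polynomial is χ_A(x) = (x + 1)^4, so the eigenvalues are known. The minimal polynomial is
  m_A(x) = Π_λ (x − λ)^{k_λ}
where k_λ is the size of the *largest* Jordan block for λ (equivalently, the smallest k with (A − λI)^k v = 0 for every generalised eigenvector v of λ).

  λ = -1: largest Jordan block has size 2, contributing (x + 1)^2

So m_A(x) = (x + 1)^2 = x^2 + 2*x + 1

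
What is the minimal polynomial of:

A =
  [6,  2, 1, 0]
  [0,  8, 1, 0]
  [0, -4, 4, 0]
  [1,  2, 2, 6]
x^3 - 18*x^2 + 108*x - 216

The characteristic polynomial is χ_A(x) = (x - 6)^4, so the eigenvalues are known. The minimal polynomial is
  m_A(x) = Π_λ (x − λ)^{k_λ}
where k_λ is the size of the *largest* Jordan block for λ (equivalently, the smallest k with (A − λI)^k v = 0 for every generalised eigenvector v of λ).

  λ = 6: largest Jordan block has size 3, contributing (x − 6)^3

So m_A(x) = (x - 6)^3 = x^3 - 18*x^2 + 108*x - 216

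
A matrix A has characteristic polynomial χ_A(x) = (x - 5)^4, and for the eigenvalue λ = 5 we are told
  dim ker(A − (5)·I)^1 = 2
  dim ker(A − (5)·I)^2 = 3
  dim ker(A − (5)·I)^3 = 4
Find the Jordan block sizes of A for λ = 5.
Block sizes for λ = 5: [3, 1]

From the dimensions of kernels of powers, the number of Jordan blocks of size at least j is d_j − d_{j−1} where d_j = dim ker(N^j) (with d_0 = 0). Computing the differences gives [2, 1, 1].
The number of blocks of size exactly k is (#blocks of size ≥ k) − (#blocks of size ≥ k + 1), so the partition is: 1 block(s) of size 1, 1 block(s) of size 3.
In nonincreasing order the block sizes are [3, 1].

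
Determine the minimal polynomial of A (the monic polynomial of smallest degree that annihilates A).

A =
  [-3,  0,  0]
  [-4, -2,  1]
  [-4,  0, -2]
x^3 + 7*x^2 + 16*x + 12

The characteristic polynomial is χ_A(x) = (x + 2)^2*(x + 3), so the eigenvalues are known. The minimal polynomial is
  m_A(x) = Π_λ (x − λ)^{k_λ}
where k_λ is the size of the *largest* Jordan block for λ (equivalently, the smallest k with (A − λI)^k v = 0 for every generalised eigenvector v of λ).

  λ = -3: largest Jordan block has size 1, contributing (x + 3)
  λ = -2: largest Jordan block has size 2, contributing (x + 2)^2

So m_A(x) = (x + 2)^2*(x + 3) = x^3 + 7*x^2 + 16*x + 12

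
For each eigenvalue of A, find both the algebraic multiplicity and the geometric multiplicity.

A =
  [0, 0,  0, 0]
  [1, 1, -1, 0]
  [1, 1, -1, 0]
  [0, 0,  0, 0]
λ = 0: alg = 4, geom = 3

Step 1 — factor the characteristic polynomial to read off the algebraic multiplicities:
  χ_A(x) = x^4

Step 2 — compute geometric multiplicities via the rank-nullity identity g(λ) = n − rank(A − λI):
  rank(A − (0)·I) = 1, so dim ker(A − (0)·I) = n − 1 = 3

Summary:
  λ = 0: algebraic multiplicity = 4, geometric multiplicity = 3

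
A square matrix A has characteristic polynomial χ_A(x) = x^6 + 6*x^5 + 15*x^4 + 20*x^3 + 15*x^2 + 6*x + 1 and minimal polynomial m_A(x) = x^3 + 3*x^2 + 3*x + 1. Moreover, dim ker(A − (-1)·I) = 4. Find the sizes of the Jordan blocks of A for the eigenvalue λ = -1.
Block sizes for λ = -1: [3, 1, 1, 1]

Step 1 — from the characteristic polynomial, algebraic multiplicity of λ = -1 is 6. From dim ker(A − (-1)·I) = 4, there are exactly 4 Jordan blocks for λ = -1.
Step 2 — from the minimal polynomial, the factor (x + 1)^3 tells us the largest block for λ = -1 has size 3.
Step 3 — with total size 6, 4 blocks, and largest block 3, the block sizes (in nonincreasing order) are [3, 1, 1, 1].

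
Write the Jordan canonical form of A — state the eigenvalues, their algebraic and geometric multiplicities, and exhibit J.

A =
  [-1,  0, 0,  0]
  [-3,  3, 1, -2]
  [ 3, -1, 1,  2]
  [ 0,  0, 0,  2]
J_1(-1) ⊕ J_2(2) ⊕ J_1(2)

The characteristic polynomial is
  det(x·I − A) = x^4 - 5*x^3 + 6*x^2 + 4*x - 8 = (x - 2)^3*(x + 1)

Eigenvalues and multiplicities (the geometric multiplicity of λ is n − rank(A − λI), which equals the number of Jordan blocks for λ):
  λ = -1: algebraic multiplicity = 1, geometric multiplicity = 1
  λ = 2: algebraic multiplicity = 3, geometric multiplicity = 2

Determining the block sizes for each eigenvalue:
  λ = -1: one block (gm = 1), so the single block has size am = 1 → block sizes [1]
  λ = 2: 2 blocks summing to 3 forces exactly one block of size 2 and the rest size 1 → block sizes [2, 1]

Assembling the blocks gives a Jordan form
J =
  [-1, 0, 0, 0]
  [ 0, 2, 1, 0]
  [ 0, 0, 2, 0]
  [ 0, 0, 0, 2]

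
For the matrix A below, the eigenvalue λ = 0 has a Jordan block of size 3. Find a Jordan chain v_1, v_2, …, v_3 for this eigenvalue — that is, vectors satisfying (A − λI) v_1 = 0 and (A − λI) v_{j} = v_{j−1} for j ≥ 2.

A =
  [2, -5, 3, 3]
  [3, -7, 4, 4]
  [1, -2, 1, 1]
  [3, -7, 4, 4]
A Jordan chain for λ = 0 of length 3:
v_1 = (1, 1, 0, 1)ᵀ
v_2 = (2, 3, 1, 3)ᵀ
v_3 = (1, 0, 0, 0)ᵀ

Let N = A − (0)·I. We want v_3 with N^3 v_3 = 0 but N^2 v_3 ≠ 0; then v_{j-1} := N · v_j for j = 3, …, 2.

Pick v_3 = (1, 0, 0, 0)ᵀ.
Then v_2 = N · v_3 = (2, 3, 1, 3)ᵀ.
Then v_1 = N · v_2 = (1, 1, 0, 1)ᵀ.

Sanity check: (A − (0)·I) v_1 = (0, 0, 0, 0)ᵀ = 0. ✓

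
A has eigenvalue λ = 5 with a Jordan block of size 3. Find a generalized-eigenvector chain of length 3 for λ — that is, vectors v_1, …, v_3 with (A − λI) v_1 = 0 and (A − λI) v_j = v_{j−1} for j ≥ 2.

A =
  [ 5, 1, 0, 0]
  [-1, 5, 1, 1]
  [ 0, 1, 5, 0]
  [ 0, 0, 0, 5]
A Jordan chain for λ = 5 of length 3:
v_1 = (-1, 0, -1, 0)ᵀ
v_2 = (0, -1, 0, 0)ᵀ
v_3 = (1, 0, 0, 0)ᵀ

Let N = A − (5)·I. We want v_3 with N^3 v_3 = 0 but N^2 v_3 ≠ 0; then v_{j-1} := N · v_j for j = 3, …, 2.

Pick v_3 = (1, 0, 0, 0)ᵀ.
Then v_2 = N · v_3 = (0, -1, 0, 0)ᵀ.
Then v_1 = N · v_2 = (-1, 0, -1, 0)ᵀ.

Sanity check: (A − (5)·I) v_1 = (0, 0, 0, 0)ᵀ = 0. ✓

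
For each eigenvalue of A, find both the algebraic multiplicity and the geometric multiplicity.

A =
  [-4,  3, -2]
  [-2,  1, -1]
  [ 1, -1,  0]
λ = -1: alg = 3, geom = 1

Step 1 — factor the characteristic polynomial to read off the algebraic multiplicities:
  χ_A(x) = (x + 1)^3

Step 2 — compute geometric multiplicities via the rank-nullity identity g(λ) = n − rank(A − λI):
  rank(A − (-1)·I) = 2, so dim ker(A − (-1)·I) = n − 2 = 1

Summary:
  λ = -1: algebraic multiplicity = 3, geometric multiplicity = 1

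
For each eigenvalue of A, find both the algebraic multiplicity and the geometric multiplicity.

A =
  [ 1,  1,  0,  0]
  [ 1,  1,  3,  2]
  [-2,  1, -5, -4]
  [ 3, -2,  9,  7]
λ = 1: alg = 4, geom = 2

Step 1 — factor the characteristic polynomial to read off the algebraic multiplicities:
  χ_A(x) = (x - 1)^4

Step 2 — compute geometric multiplicities via the rank-nullity identity g(λ) = n − rank(A − λI):
  rank(A − (1)·I) = 2, so dim ker(A − (1)·I) = n − 2 = 2

Summary:
  λ = 1: algebraic multiplicity = 4, geometric multiplicity = 2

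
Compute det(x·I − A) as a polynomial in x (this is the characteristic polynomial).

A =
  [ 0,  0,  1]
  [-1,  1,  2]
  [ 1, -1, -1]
x^3

Expanding det(x·I − A) (e.g. by cofactor expansion or by noting that A is similar to its Jordan form J, which has the same characteristic polynomial as A) gives
  χ_A(x) = x^3
which factors as x^3. The eigenvalues (with algebraic multiplicities) are λ = 0 with multiplicity 3.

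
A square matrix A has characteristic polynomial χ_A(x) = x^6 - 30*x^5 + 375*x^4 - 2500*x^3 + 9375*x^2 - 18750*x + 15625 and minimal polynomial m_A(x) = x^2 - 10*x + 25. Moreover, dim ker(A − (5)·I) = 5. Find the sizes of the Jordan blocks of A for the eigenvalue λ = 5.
Block sizes for λ = 5: [2, 1, 1, 1, 1]

Step 1 — from the characteristic polynomial, algebraic multiplicity of λ = 5 is 6. From dim ker(A − (5)·I) = 5, there are exactly 5 Jordan blocks for λ = 5.
Step 2 — from the minimal polynomial, the factor (x − 5)^2 tells us the largest block for λ = 5 has size 2.
Step 3 — with total size 6, 5 blocks, and largest block 2, the block sizes (in nonincreasing order) are [2, 1, 1, 1, 1].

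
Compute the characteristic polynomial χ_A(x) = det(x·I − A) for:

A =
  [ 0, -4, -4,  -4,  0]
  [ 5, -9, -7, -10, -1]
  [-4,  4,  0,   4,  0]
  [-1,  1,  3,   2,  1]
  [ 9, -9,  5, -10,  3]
x^5 + 4*x^4 - 12*x^3 - 32*x^2 + 64*x

Expanding det(x·I − A) (e.g. by cofactor expansion or by noting that A is similar to its Jordan form J, which has the same characteristic polynomial as A) gives
  χ_A(x) = x^5 + 4*x^4 - 12*x^3 - 32*x^2 + 64*x
which factors as x*(x - 2)^2*(x + 4)^2. The eigenvalues (with algebraic multiplicities) are λ = -4 with multiplicity 2, λ = 0 with multiplicity 1, λ = 2 with multiplicity 2.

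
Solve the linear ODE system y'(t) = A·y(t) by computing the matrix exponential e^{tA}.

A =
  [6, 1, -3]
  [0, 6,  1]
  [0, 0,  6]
e^{tA} =
  [exp(6*t), t*exp(6*t), t^2*exp(6*t)/2 - 3*t*exp(6*t)]
  [0, exp(6*t), t*exp(6*t)]
  [0, 0, exp(6*t)]

Strategy: write A = P · J · P⁻¹ where J is a Jordan canonical form, so e^{tA} = P · e^{tJ} · P⁻¹, and e^{tJ} can be computed block-by-block.

A has Jordan form
J =
  [6, 1, 0]
  [0, 6, 1]
  [0, 0, 6]
(up to reordering of blocks).

Per-block formulas:
  For a 3×3 Jordan block J_3(6): exp(t · J_3(6)) = e^(6t)·(I + t·N + (t^2/2)·N^2), where N is the 3×3 nilpotent shift.

After assembling e^{tJ} and conjugating by P, we get:

e^{tA} =
  [exp(6*t), t*exp(6*t), t^2*exp(6*t)/2 - 3*t*exp(6*t)]
  [0, exp(6*t), t*exp(6*t)]
  [0, 0, exp(6*t)]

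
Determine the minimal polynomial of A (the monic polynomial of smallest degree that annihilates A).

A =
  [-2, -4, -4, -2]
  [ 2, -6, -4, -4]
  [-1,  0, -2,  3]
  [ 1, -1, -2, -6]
x^3 + 12*x^2 + 48*x + 64

The characteristic polynomial is χ_A(x) = (x + 4)^4, so the eigenvalues are known. The minimal polynomial is
  m_A(x) = Π_λ (x − λ)^{k_λ}
where k_λ is the size of the *largest* Jordan block for λ (equivalently, the smallest k with (A − λI)^k v = 0 for every generalised eigenvector v of λ).

  λ = -4: largest Jordan block has size 3, contributing (x + 4)^3

So m_A(x) = (x + 4)^3 = x^3 + 12*x^2 + 48*x + 64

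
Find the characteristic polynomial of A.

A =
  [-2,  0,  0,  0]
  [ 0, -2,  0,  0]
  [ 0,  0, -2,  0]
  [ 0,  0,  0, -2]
x^4 + 8*x^3 + 24*x^2 + 32*x + 16

Expanding det(x·I − A) (e.g. by cofactor expansion or by noting that A is similar to its Jordan form J, which has the same characteristic polynomial as A) gives
  χ_A(x) = x^4 + 8*x^3 + 24*x^2 + 32*x + 16
which factors as (x + 2)^4. The eigenvalues (with algebraic multiplicities) are λ = -2 with multiplicity 4.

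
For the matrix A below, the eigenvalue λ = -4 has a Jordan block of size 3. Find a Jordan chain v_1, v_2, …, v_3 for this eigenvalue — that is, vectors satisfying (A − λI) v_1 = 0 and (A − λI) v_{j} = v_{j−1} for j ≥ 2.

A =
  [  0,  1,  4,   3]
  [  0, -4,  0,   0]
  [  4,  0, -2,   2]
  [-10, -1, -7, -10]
A Jordan chain for λ = -4 of length 3:
v_1 = (2, 0, 4, -8)ᵀ
v_2 = (4, 0, 4, -10)ᵀ
v_3 = (1, 0, 0, 0)ᵀ

Let N = A − (-4)·I. We want v_3 with N^3 v_3 = 0 but N^2 v_3 ≠ 0; then v_{j-1} := N · v_j for j = 3, …, 2.

Pick v_3 = (1, 0, 0, 0)ᵀ.
Then v_2 = N · v_3 = (4, 0, 4, -10)ᵀ.
Then v_1 = N · v_2 = (2, 0, 4, -8)ᵀ.

Sanity check: (A − (-4)·I) v_1 = (0, 0, 0, 0)ᵀ = 0. ✓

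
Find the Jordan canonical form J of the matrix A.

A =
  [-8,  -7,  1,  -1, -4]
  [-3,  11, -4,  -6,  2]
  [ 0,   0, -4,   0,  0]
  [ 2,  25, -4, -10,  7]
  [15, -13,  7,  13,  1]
J_2(-4) ⊕ J_1(-4) ⊕ J_2(1)

The characteristic polynomial is
  det(x·I − A) = x^5 + 10*x^4 + 25*x^3 - 20*x^2 - 80*x + 64 = (x - 1)^2*(x + 4)^3

Eigenvalues and multiplicities (the geometric multiplicity of λ is n − rank(A − λI), which equals the number of Jordan blocks for λ):
  λ = -4: algebraic multiplicity = 3, geometric multiplicity = 2
  λ = 1: algebraic multiplicity = 2, geometric multiplicity = 1

Determining the block sizes for each eigenvalue:
  λ = -4: 2 blocks summing to 3 forces exactly one block of size 2 and the rest size 1 → block sizes [2, 1]
  λ = 1: one block (gm = 1), so the single block has size am = 2 → block sizes [2]

Assembling the blocks gives a Jordan form
J =
  [-4,  1,  0, 0, 0]
  [ 0, -4,  0, 0, 0]
  [ 0,  0, -4, 0, 0]
  [ 0,  0,  0, 1, 1]
  [ 0,  0,  0, 0, 1]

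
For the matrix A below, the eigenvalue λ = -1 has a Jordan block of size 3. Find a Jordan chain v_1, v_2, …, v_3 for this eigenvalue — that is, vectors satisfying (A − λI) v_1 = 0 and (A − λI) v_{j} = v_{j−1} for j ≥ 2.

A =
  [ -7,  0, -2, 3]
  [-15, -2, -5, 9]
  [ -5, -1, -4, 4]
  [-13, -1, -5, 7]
A Jordan chain for λ = -1 of length 3:
v_1 = (-1, -3, 0, -2)ᵀ
v_2 = (0, -1, -1, -1)ᵀ
v_3 = (0, 1, 0, 0)ᵀ

Let N = A − (-1)·I. We want v_3 with N^3 v_3 = 0 but N^2 v_3 ≠ 0; then v_{j-1} := N · v_j for j = 3, …, 2.

Pick v_3 = (0, 1, 0, 0)ᵀ.
Then v_2 = N · v_3 = (0, -1, -1, -1)ᵀ.
Then v_1 = N · v_2 = (-1, -3, 0, -2)ᵀ.

Sanity check: (A − (-1)·I) v_1 = (0, 0, 0, 0)ᵀ = 0. ✓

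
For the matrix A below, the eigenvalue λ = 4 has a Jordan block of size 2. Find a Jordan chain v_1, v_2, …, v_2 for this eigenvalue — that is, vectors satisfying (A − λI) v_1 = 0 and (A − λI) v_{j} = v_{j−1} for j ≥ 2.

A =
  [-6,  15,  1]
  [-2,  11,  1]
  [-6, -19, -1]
A Jordan chain for λ = 4 of length 2:
v_1 = (5, 5, -25)ᵀ
v_2 = (1, 1, 0)ᵀ

Let N = A − (4)·I. We want v_2 with N^2 v_2 = 0 but N^1 v_2 ≠ 0; then v_{j-1} := N · v_j for j = 2, …, 2.

Pick v_2 = (1, 1, 0)ᵀ.
Then v_1 = N · v_2 = (5, 5, -25)ᵀ.

Sanity check: (A − (4)·I) v_1 = (0, 0, 0)ᵀ = 0. ✓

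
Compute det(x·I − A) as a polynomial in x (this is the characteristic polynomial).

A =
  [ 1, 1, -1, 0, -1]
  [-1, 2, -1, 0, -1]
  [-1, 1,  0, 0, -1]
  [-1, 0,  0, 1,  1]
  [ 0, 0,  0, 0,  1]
x^5 - 5*x^4 + 10*x^3 - 10*x^2 + 5*x - 1

Expanding det(x·I − A) (e.g. by cofactor expansion or by noting that A is similar to its Jordan form J, which has the same characteristic polynomial as A) gives
  χ_A(x) = x^5 - 5*x^4 + 10*x^3 - 10*x^2 + 5*x - 1
which factors as (x - 1)^5. The eigenvalues (with algebraic multiplicities) are λ = 1 with multiplicity 5.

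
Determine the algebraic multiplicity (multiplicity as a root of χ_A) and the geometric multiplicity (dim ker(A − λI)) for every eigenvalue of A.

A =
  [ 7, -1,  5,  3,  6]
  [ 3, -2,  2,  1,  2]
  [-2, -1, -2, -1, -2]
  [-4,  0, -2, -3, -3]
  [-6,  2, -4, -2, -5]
λ = -1: alg = 5, geom = 2

Step 1 — factor the characteristic polynomial to read off the algebraic multiplicities:
  χ_A(x) = (x + 1)^5

Step 2 — compute geometric multiplicities via the rank-nullity identity g(λ) = n − rank(A − λI):
  rank(A − (-1)·I) = 3, so dim ker(A − (-1)·I) = n − 3 = 2

Summary:
  λ = -1: algebraic multiplicity = 5, geometric multiplicity = 2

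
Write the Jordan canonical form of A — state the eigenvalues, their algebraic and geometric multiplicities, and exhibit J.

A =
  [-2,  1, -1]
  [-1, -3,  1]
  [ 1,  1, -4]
J_3(-3)

The characteristic polynomial is
  det(x·I − A) = x^3 + 9*x^2 + 27*x + 27 = (x + 3)^3

Eigenvalues and multiplicities (the geometric multiplicity of λ is n − rank(A − λI), which equals the number of Jordan blocks for λ):
  λ = -3: algebraic multiplicity = 3, geometric multiplicity = 1

Determining the block sizes for each eigenvalue:
  λ = -3: one block (gm = 1), so the single block has size am = 3 → block sizes [3]

Assembling the blocks gives a Jordan form
J =
  [-3,  1,  0]
  [ 0, -3,  1]
  [ 0,  0, -3]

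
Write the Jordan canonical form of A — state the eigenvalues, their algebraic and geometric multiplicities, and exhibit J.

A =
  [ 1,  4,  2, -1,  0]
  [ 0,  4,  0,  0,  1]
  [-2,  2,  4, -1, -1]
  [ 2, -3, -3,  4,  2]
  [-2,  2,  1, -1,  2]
J_3(3) ⊕ J_2(3)

The characteristic polynomial is
  det(x·I − A) = x^5 - 15*x^4 + 90*x^3 - 270*x^2 + 405*x - 243 = (x - 3)^5

Eigenvalues and multiplicities (the geometric multiplicity of λ is n − rank(A − λI), which equals the number of Jordan blocks for λ):
  λ = 3: algebraic multiplicity = 5, geometric multiplicity = 2

Determining the block sizes for each eigenvalue:
  λ = 3: with am = 5 and gm = 2, the partition is not yet determined (e.g. several partitions of 5 into 2 parts exist). Let N = A − (3)·I. Computing rank(N^1) = 3, rank(N^2) = 1, rank(N^3) = 0; the number of blocks of size ≥ j is rank(N^{j−1}) − rank(N^j), giving [2, 2, 1]. So we have 1 block(s) of size 3, 1 block(s) of size 2 → block sizes [3, 2]

Assembling the blocks gives a Jordan form
J =
  [3, 1, 0, 0, 0]
  [0, 3, 1, 0, 0]
  [0, 0, 3, 0, 0]
  [0, 0, 0, 3, 1]
  [0, 0, 0, 0, 3]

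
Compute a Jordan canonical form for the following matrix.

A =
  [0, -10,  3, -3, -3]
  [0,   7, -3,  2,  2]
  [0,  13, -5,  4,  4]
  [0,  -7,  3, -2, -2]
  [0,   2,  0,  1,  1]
J_3(0) ⊕ J_1(0) ⊕ J_1(1)

The characteristic polynomial is
  det(x·I − A) = x^5 - x^4 = x^4*(x - 1)

Eigenvalues and multiplicities (the geometric multiplicity of λ is n − rank(A − λI), which equals the number of Jordan blocks for λ):
  λ = 0: algebraic multiplicity = 4, geometric multiplicity = 2
  λ = 1: algebraic multiplicity = 1, geometric multiplicity = 1

Determining the block sizes for each eigenvalue:
  λ = 0: with am = 4 and gm = 2, the partition is not yet determined (e.g. several partitions of 4 into 2 parts exist). Let N = A − (0)·I. Computing rank(N^1) = 3, rank(N^2) = 2, rank(N^3) = 1; the number of blocks of size ≥ j is rank(N^{j−1}) − rank(N^j), giving [2, 1, 1]. So we have 1 block(s) of size 3, 1 block(s) of size 1 → block sizes [3, 1]
  λ = 1: one block (gm = 1), so the single block has size am = 1 → block sizes [1]

Assembling the blocks gives a Jordan form
J =
  [0, 1, 0, 0, 0]
  [0, 0, 1, 0, 0]
  [0, 0, 0, 0, 0]
  [0, 0, 0, 0, 0]
  [0, 0, 0, 0, 1]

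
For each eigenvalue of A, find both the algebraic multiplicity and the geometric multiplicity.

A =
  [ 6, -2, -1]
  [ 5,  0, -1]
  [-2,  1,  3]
λ = 3: alg = 3, geom = 1

Step 1 — factor the characteristic polynomial to read off the algebraic multiplicities:
  χ_A(x) = (x - 3)^3

Step 2 — compute geometric multiplicities via the rank-nullity identity g(λ) = n − rank(A − λI):
  rank(A − (3)·I) = 2, so dim ker(A − (3)·I) = n − 2 = 1

Summary:
  λ = 3: algebraic multiplicity = 3, geometric multiplicity = 1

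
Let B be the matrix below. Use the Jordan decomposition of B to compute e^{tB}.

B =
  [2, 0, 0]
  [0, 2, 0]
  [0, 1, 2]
e^{tB} =
  [exp(2*t), 0, 0]
  [0, exp(2*t), 0]
  [0, t*exp(2*t), exp(2*t)]

Strategy: write B = P · J · P⁻¹ where J is a Jordan canonical form, so e^{tB} = P · e^{tJ} · P⁻¹, and e^{tJ} can be computed block-by-block.

B has Jordan form
J =
  [2, 1, 0]
  [0, 2, 0]
  [0, 0, 2]
(up to reordering of blocks).

Per-block formulas:
  For a 2×2 Jordan block J_2(2): exp(t · J_2(2)) = e^(2t)·(I + t·N), where N is the 2×2 nilpotent shift.
  For a 1×1 block at λ = 2: exp(t · [2]) = [e^(2t)].

After assembling e^{tJ} and conjugating by P, we get:

e^{tB} =
  [exp(2*t), 0, 0]
  [0, exp(2*t), 0]
  [0, t*exp(2*t), exp(2*t)]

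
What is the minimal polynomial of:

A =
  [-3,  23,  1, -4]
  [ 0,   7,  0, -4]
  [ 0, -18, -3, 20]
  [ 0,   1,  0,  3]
x^4 - 4*x^3 - 26*x^2 + 60*x + 225

The characteristic polynomial is χ_A(x) = (x - 5)^2*(x + 3)^2, so the eigenvalues are known. The minimal polynomial is
  m_A(x) = Π_λ (x − λ)^{k_λ}
where k_λ is the size of the *largest* Jordan block for λ (equivalently, the smallest k with (A − λI)^k v = 0 for every generalised eigenvector v of λ).

  λ = -3: largest Jordan block has size 2, contributing (x + 3)^2
  λ = 5: largest Jordan block has size 2, contributing (x − 5)^2

So m_A(x) = (x - 5)^2*(x + 3)^2 = x^4 - 4*x^3 - 26*x^2 + 60*x + 225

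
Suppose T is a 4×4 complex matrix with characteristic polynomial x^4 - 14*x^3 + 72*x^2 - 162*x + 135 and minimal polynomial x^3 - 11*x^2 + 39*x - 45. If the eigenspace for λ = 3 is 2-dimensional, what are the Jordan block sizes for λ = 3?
Block sizes for λ = 3: [2, 1]

Step 1 — from the characteristic polynomial, algebraic multiplicity of λ = 3 is 3. From dim ker(T − (3)·I) = 2, there are exactly 2 Jordan blocks for λ = 3.
Step 2 — from the minimal polynomial, the factor (x − 3)^2 tells us the largest block for λ = 3 has size 2.
Step 3 — with total size 3, 2 blocks, and largest block 2, the block sizes (in nonincreasing order) are [2, 1].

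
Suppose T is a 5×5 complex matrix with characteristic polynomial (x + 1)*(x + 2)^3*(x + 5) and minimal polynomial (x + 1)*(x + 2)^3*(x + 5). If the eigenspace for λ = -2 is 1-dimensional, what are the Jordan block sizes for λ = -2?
Block sizes for λ = -2: [3]

Step 1 — from the characteristic polynomial, algebraic multiplicity of λ = -2 is 3. From dim ker(T − (-2)·I) = 1, there are exactly 1 Jordan blocks for λ = -2.
Step 2 — from the minimal polynomial, the factor (x + 2)^3 tells us the largest block for λ = -2 has size 3.
Step 3 — with total size 3, 1 blocks, and largest block 3, the block sizes (in nonincreasing order) are [3].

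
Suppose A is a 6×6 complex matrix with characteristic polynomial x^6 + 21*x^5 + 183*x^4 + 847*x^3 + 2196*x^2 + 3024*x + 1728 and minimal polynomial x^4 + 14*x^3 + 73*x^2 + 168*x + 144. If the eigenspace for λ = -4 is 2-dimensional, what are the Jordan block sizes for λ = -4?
Block sizes for λ = -4: [2, 1]

Step 1 — from the characteristic polynomial, algebraic multiplicity of λ = -4 is 3. From dim ker(A − (-4)·I) = 2, there are exactly 2 Jordan blocks for λ = -4.
Step 2 — from the minimal polynomial, the factor (x + 4)^2 tells us the largest block for λ = -4 has size 2.
Step 3 — with total size 3, 2 blocks, and largest block 2, the block sizes (in nonincreasing order) are [2, 1].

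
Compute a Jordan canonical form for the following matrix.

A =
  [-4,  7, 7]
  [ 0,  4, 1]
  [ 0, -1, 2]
J_1(-4) ⊕ J_2(3)

The characteristic polynomial is
  det(x·I − A) = x^3 - 2*x^2 - 15*x + 36 = (x - 3)^2*(x + 4)

Eigenvalues and multiplicities (the geometric multiplicity of λ is n − rank(A − λI), which equals the number of Jordan blocks for λ):
  λ = -4: algebraic multiplicity = 1, geometric multiplicity = 1
  λ = 3: algebraic multiplicity = 2, geometric multiplicity = 1

Determining the block sizes for each eigenvalue:
  λ = -4: one block (gm = 1), so the single block has size am = 1 → block sizes [1]
  λ = 3: one block (gm = 1), so the single block has size am = 2 → block sizes [2]

Assembling the blocks gives a Jordan form
J =
  [-4, 0, 0]
  [ 0, 3, 1]
  [ 0, 0, 3]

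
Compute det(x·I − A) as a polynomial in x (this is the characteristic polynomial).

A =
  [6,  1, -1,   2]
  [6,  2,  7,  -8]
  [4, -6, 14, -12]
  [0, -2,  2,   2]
x^4 - 24*x^3 + 216*x^2 - 864*x + 1296

Expanding det(x·I − A) (e.g. by cofactor expansion or by noting that A is similar to its Jordan form J, which has the same characteristic polynomial as A) gives
  χ_A(x) = x^4 - 24*x^3 + 216*x^2 - 864*x + 1296
which factors as (x - 6)^4. The eigenvalues (with algebraic multiplicities) are λ = 6 with multiplicity 4.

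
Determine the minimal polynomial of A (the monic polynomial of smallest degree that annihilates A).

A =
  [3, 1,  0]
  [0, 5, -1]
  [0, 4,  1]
x^3 - 9*x^2 + 27*x - 27

The characteristic polynomial is χ_A(x) = (x - 3)^3, so the eigenvalues are known. The minimal polynomial is
  m_A(x) = Π_λ (x − λ)^{k_λ}
where k_λ is the size of the *largest* Jordan block for λ (equivalently, the smallest k with (A − λI)^k v = 0 for every generalised eigenvector v of λ).

  λ = 3: largest Jordan block has size 3, contributing (x − 3)^3

So m_A(x) = (x - 3)^3 = x^3 - 9*x^2 + 27*x - 27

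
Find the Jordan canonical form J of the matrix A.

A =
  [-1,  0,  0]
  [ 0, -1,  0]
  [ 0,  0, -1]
J_1(-1) ⊕ J_1(-1) ⊕ J_1(-1)

The characteristic polynomial is
  det(x·I − A) = x^3 + 3*x^2 + 3*x + 1 = (x + 1)^3

Eigenvalues and multiplicities (the geometric multiplicity of λ is n − rank(A − λI), which equals the number of Jordan blocks for λ):
  λ = -1: algebraic multiplicity = 3, geometric multiplicity = 3

Determining the block sizes for each eigenvalue:
  λ = -1: gm = am = 3, so every block has size 1 → block sizes [1, 1, 1]

Assembling the blocks gives a Jordan form
J =
  [-1,  0,  0]
  [ 0, -1,  0]
  [ 0,  0, -1]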